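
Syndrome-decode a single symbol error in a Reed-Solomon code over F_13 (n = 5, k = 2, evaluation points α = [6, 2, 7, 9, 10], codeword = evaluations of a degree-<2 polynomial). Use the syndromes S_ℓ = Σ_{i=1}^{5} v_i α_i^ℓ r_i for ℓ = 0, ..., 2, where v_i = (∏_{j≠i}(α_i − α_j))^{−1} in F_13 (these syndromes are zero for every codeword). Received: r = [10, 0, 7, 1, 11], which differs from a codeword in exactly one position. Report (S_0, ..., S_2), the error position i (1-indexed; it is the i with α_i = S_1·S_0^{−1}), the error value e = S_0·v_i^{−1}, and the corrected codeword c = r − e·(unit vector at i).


S = (2, 4, 8), error at position 2, error magnitude e = 4, c = [10, 9, 7, 1, 11].

Step 1: column multipliers v_i = (∏_{j≠i}(α_i − α_j))^{−1} mod 13.
  i = 1 (α = 6): (6−2)(6−7)(6−9)(6−10) = 4·(−1)·(−3)·(−4) = −48 ≡ 4, so v_1 = 4^{−1} = 10 (mod 13).
  i = 2 (α = 2): (2−6)(2−7)(2−9)(2−10) = (−4)·(−5)·(−7)·(−8) = 1120 ≡ 2, so v_2 = 2^{−1} = 7 (mod 13).
  i = 3 (α = 7): (7−6)(7−2)(7−9)(7−10) = 1·5·(−2)·(−3) = 30 ≡ 4, so v_3 = 4^{−1} = 10 (mod 13).
  i = 4 (α = 9): (9−6)(9−2)(9−7)(9−10) = 3·7·2·(−1) = −42 ≡ 10, so v_4 = 10^{−1} = 4 (mod 13).
  i = 5 (α = 10): (10−6)(10−2)(10−7)(10−9) = 4·8·3·1 = 96 ≡ 5, so v_5 = 5^{−1} = 8 (mod 13).
  v = [10, 7, 10, 4, 8].
Step 2: syndromes of r = [10, 0, 7, 1, 11] (all sums mod 13).
  S_0 = Σ v_i r_i = 10·10 + 7·0 + 10·7 + 4·1 + 8·11 = 262 ≡ 2.
  S_1 = Σ v_i α_i r_i = 10·6·10 + 7·2·0 + 10·7·7 + 4·9·1 + 8·10·11 = 2006 ≡ 4.
  α_i^2 mod 13 = [10, 4, 10, 3, 9].
  S_2 = Σ v_i α_i^2 r_i = 10·10·10 + 7·4·0 + 10·10·7 + 4·3·1 + 8·9·11 = 2504 ≡ 8.
  S = (2, 4, 8) ≠ 0, so r is not a codeword (an error is present).
Step 3: locate the error. For a single error e at position i, S_ℓ = v_i·e·α_i^ℓ, so α_err = S_1/S_0.
  S_0^{−1} = 2^{−1} = 7 (mod 13), so α_err = 4·7 = 28 ≡ 2 = α_2. Error position i = 2.
  Consistency check: S_2/S_1 = 8·10 = 80 ≡ 2 = α_err ✓ (single-error assumption holds).
Step 4: error magnitude e = S_0/v_2 = S_0·∏_{j≠2}(α_2 − α_j) = 2·2 = 4 ≡ 4 (mod 13).
Step 5: correct position 2: c_2 = r_2 − e = 0 − 4 ≡ 9 (mod 13). Hence c = [10, 9, 7, 1, 11].
  Check: interpolating c through the α_i gives m(x) = 2 + 10·x (degree < 2) with m(α_i) = c_i for every i, so c is indeed a codeword.


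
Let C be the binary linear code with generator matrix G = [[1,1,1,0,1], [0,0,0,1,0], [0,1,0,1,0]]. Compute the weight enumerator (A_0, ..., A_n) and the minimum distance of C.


Weight distribution: A_0 = 1, A_1 = 2, A_2 = 1, A_3 = 1, A_4 = 2, A_5 = 1. Minimum distance d = 1.

Enumerate all 2^3 = 8 messages m ∈ F_2^3.
For each, compute codeword c = mG in F_2^5, then tally its weight.
  m = 000 → c = 00000, weight = 0.
  m = 100 → c = 11101, weight = 4.
  m = 010 → c = 00010, weight = 1.
  m = 110 → c = 11111, weight = 5.
  m = 001 → c = 01010, weight = 2.
  m = 101 → c = 10111, weight = 4.
  m = 011 → c = 01000, weight = 1.
  m = 111 → c = 10101, weight = 3.
Tally weights:
  weight 0: 1 codewords.
  weight 1: 2 codewords.
  weight 2: 1 codewords.
  weight 3: 1 codewords.
  weight 4: 2 codewords.
  weight 5: 1 codewords.
Minimum distance d = smallest w > 0 with A_w > 0 = 1.
Sanity: Σ A_w = 8 = 2^3 = 8 ✓.


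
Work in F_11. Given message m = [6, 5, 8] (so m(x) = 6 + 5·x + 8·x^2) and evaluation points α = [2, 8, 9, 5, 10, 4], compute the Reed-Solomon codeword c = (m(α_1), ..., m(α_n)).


c = [4, 8, 6, 0, 9, 0]

Message polynomial: m(x) = 6 + 5·x + 8·x^2 (mod 11).
For each evaluation point α_i, compute m(α_i) mod 11:
  α_1 = 2: Horner steps 8 → 10 → 4, so m(2) = 4.
  α_2 = 8: Horner steps 8 → 3 → 8, so m(8) = 8.
  α_3 = 9: Horner steps 8 → 0 → 6, so m(9) = 6.
  α_4 = 5: Horner steps 8 → 1 → 0, so m(5) = 0.
  α_5 = 10: Horner steps 8 → 8 → 9, so m(10) = 9.
  α_6 = 4: Horner steps 8 → 4 → 0, so m(4) = 0.
Codeword c = [4, 8, 6, 0, 9, 0] ∈ F_11^6.


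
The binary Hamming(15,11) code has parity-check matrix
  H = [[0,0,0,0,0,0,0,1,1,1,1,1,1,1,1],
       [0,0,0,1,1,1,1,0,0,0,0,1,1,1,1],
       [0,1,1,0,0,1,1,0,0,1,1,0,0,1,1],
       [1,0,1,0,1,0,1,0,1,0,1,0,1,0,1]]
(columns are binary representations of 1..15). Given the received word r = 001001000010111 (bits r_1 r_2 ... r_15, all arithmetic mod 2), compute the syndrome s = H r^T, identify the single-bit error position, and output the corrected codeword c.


s = (0, 0, 1, 0)^T, error position = 2, corrected codeword c = 011001000010111

Compute s = H r^T mod 2 one row at a time:
  s_1 = 0 + 0 + 0 + 1 + 0 + 1 + 1 + 1 = 4 ≡ 0 (mod 2).
  s_2 = 0 + 0 + 1 + 0 + 0 + 1 + 1 + 1 = 4 ≡ 0 (mod 2).
  s_3 = 0 + 1 + 1 + 0 + 0 + 1 + 1 + 1 = 5 ≡ 1 (mod 2).
  s_4 = 0 + 1 + 0 + 0 + 0 + 1 + 1 + 1 = 4 ≡ 0 (mod 2).
s = (0, 0, 1, 0)^T — this equals column 2 of H (binary 0010), so error is at position 2.
Correct: flip bit 2 of r = 001001000010111 to get c = 011001000010111.


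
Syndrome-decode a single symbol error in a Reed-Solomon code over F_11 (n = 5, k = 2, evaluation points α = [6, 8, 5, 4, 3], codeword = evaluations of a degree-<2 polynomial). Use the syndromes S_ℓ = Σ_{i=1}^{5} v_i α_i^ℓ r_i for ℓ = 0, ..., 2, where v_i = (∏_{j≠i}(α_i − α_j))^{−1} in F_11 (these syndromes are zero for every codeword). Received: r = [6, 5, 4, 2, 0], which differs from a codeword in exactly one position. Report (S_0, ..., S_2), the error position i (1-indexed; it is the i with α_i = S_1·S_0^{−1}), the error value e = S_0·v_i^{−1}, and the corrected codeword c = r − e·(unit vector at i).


S = (5, 7, 1), error at position 2, error magnitude e = 6, c = [6, 10, 4, 2, 0].

Step 1: column multipliers v_i = (∏_{j≠i}(α_i − α_j))^{−1} mod 11.
  i = 1 (α = 6): (6−8)(6−5)(6−4)(6−3) = (−2)·1·2·3 = −12 ≡ 10, so v_1 = 10^{−1} = 10 (mod 11).
  i = 2 (α = 8): (8−6)(8−5)(8−4)(8−3) = 2·3·4·5 = 120 ≡ 10, so v_2 = 10^{−1} = 10 (mod 11).
  i = 3 (α = 5): (5−6)(5−8)(5−4)(5−3) = (−1)·(−3)·1·2 = 6 ≡ 6, so v_3 = 6^{−1} = 2 (mod 11).
  i = 4 (α = 4): (4−6)(4−8)(4−5)(4−3) = (−2)·(−4)·(−1)·1 = −8 ≡ 3, so v_4 = 3^{−1} = 4 (mod 11).
  i = 5 (α = 3): (3−6)(3−8)(3−5)(3−4) = (−3)·(−5)·(−2)·(−1) = 30 ≡ 8, so v_5 = 8^{−1} = 7 (mod 11).
  v = [10, 10, 2, 4, 7].
Step 2: syndromes of r = [6, 5, 4, 2, 0] (all sums mod 11).
  S_0 = Σ v_i r_i = 10·6 + 10·5 + 2·4 + 4·2 + 7·0 = 126 ≡ 5.
  S_1 = Σ v_i α_i r_i = 10·6·6 + 10·8·5 + 2·5·4 + 4·4·2 + 7·3·0 = 832 ≡ 7.
  α_i^2 mod 11 = [3, 9, 3, 5, 9].
  S_2 = Σ v_i α_i^2 r_i = 10·3·6 + 10·9·5 + 2·3·4 + 4·5·2 + 7·9·0 = 694 ≡ 1.
  S = (5, 7, 1) ≠ 0, so r is not a codeword (an error is present).
Step 3: locate the error. For a single error e at position i, S_ℓ = v_i·e·α_i^ℓ, so α_err = S_1/S_0.
  S_0^{−1} = 5^{−1} = 9 (mod 11), so α_err = 7·9 = 63 ≡ 8 = α_2. Error position i = 2.
  Consistency check: S_2/S_1 = 1·8 = 8 ≡ 8 = α_err ✓ (single-error assumption holds).
Step 4: error magnitude e = S_0/v_2 = S_0·∏_{j≠2}(α_2 − α_j) = 5·10 = 50 ≡ 6 (mod 11).
Step 5: correct position 2: c_2 = r_2 − e = 5 − 6 ≡ 10 (mod 11). Hence c = [6, 10, 4, 2, 0].
  Check: interpolating c through the α_i gives m(x) = 5 + 2·x (degree < 2) with m(α_i) = c_i for every i, so c is indeed a codeword.


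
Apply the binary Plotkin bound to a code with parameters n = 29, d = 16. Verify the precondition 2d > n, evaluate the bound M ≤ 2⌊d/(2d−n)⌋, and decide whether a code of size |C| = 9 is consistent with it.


Plotkin bound M ≤ 10; given |C| = 9 ≤ bound (satisfied).

Check applicability: 2d = 32, n = 29.
2d − n = 3 > 0, so Plotkin applies.
Compute d/(2d−n) = 16/3 ≈ 5.3333.
⌊d/(2d−n)⌋ = 5.
Plotkin bound: M ≤ 2·5 = 10.
Given |C| = 9, check: satisfied.
This |C| is below the Plotkin bound.


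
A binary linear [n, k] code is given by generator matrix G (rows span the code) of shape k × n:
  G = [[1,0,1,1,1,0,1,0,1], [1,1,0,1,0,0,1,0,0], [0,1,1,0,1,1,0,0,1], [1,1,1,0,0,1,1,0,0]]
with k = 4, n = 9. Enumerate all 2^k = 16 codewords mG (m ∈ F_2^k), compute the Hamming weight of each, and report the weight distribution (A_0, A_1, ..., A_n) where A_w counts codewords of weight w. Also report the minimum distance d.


Weight distribution: A_0 = 1, A_1 = 1, A_2 = 1, A_3 = 1, A_4 = 5, A_5 = 5, A_6 = 1, A_7 = 1. Minimum distance d = 1.

Enumerate all 2^4 = 16 messages m ∈ F_2^4.
For each, compute codeword c = mG in F_2^9, then tally its weight.
  m = 0000 → c = 000000000, weight = 0.
  m = 1000 → c = 101110101, weight = 6.
  m = 0100 → c = 110100100, weight = 4.
  m = 1100 → c = 011010001, weight = 4.
  m = 0010 → c = 011011001, weight = 5.
  m = 1010 → c = 110101100, weight = 5.
  m = 0110 → c = 101111101, weight = 7.
  m = 1110 → c = 000001000, weight = 1.
  m = 0001 → c = 111001100, weight = 5.
  m = 1001 → c = 010111001, weight = 5.
  m = 0101 → c = 001101000, weight = 3.
  m = 1101 → c = 100011101, weight = 5.
  m = 0011 → c = 100010101, weight = 4.
  m = 1011 → c = 001100000, weight = 2.
  m = 0111 → c = 010110001, weight = 4.
  m = 1111 → c = 111000100, weight = 4.
Tally weights:
  weight 0: 1 codewords.
  weight 1: 1 codewords.
  weight 2: 1 codewords.
  weight 3: 1 codewords.
  weight 4: 5 codewords.
  weight 5: 5 codewords.
  weight 6: 1 codewords.
  weight 7: 1 codewords.
Minimum distance d = smallest w > 0 with A_w > 0 = 1.
Sanity: Σ A_w = 16 = 2^4 = 16 ✓.


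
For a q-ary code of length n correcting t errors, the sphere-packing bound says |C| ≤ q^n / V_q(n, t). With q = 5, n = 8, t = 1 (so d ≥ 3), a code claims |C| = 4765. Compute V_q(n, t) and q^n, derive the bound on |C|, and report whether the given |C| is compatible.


V_q(n, t) = 33, q^n = 390625, Hamming bound = 11837, |C| = 4765 ≤ bound (satisfied).

Step 1: Compute V_q(n, t) = Σ_{j=0}^1 C(n, j) (q−1)^j.
  j = 0: C(8,0)·(4)^0 = 1·1 = 1.
  j = 1: C(8,1)·(4)^1 = 8·4 = 32.
  V_q(n, t) = 1 + 32 = 33.
Step 2: q^n = 5^8 = 390625.
Step 3: Hamming bound ⌊q^n / V_q(n,t)⌋ = ⌊390625/33⌋ = 11837.
Step 4: Compare |C| = 4765 to 11837: satisfied.
The claimed |C| lies below the Hamming bound.


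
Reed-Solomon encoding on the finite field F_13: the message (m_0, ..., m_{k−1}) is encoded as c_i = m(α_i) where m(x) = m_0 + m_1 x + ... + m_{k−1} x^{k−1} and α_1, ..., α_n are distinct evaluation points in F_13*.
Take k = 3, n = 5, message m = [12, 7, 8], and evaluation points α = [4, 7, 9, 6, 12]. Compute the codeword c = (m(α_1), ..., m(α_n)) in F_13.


c = [12, 11, 8, 4, 0]

Message polynomial: m(x) = 12 + 7·x + 8·x^2 (mod 13).
For each evaluation point α_i, compute m(α_i) mod 13:
  α_1 = 4: Horner steps 8 → 0 → 12, so m(4) = 12.
  α_2 = 7: Horner steps 8 → 11 → 11, so m(7) = 11.
  α_3 = 9: Horner steps 8 → 1 → 8, so m(9) = 8.
  α_4 = 6: Horner steps 8 → 3 → 4, so m(6) = 4.
  α_5 = 12: Horner steps 8 → 12 → 0, so m(12) = 0.
Codeword c = [12, 11, 8, 4, 0] ∈ F_13^5.


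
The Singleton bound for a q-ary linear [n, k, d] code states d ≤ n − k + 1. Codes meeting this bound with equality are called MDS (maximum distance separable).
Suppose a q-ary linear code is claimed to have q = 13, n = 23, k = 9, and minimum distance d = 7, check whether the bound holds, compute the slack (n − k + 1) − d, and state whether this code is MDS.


Singleton RHS = n − k + 1 = 15, slack = 8, bound satisfied, not MDS.

Singleton bound: d ≤ n − k + 1.
Here n = 23, k = 9, so n − k + 1 = 15.
Given d = 7, check d ≤ 15: YES.
Slack = (n − k + 1) − d = 8.
The code is NOT MDS (slack = 8 > 0).
Description: the claimed parameters are [23, 9, 7]_13; such a code would be non-MDS.


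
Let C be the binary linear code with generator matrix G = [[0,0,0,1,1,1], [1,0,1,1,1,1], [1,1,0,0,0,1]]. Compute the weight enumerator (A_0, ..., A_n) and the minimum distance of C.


Weight distribution: A_0 = 1, A_2 = 1, A_3 = 3, A_4 = 2, A_5 = 1. Minimum distance d = 2.

Enumerate all 2^3 = 8 messages m ∈ F_2^3.
For each, compute codeword c = mG in F_2^6, then tally its weight.
  m = 000 → c = 000000, weight = 0.
  m = 100 → c = 000111, weight = 3.
  m = 010 → c = 101111, weight = 5.
  m = 110 → c = 101000, weight = 2.
  m = 001 → c = 110001, weight = 3.
  m = 101 → c = 110110, weight = 4.
  m = 011 → c = 011110, weight = 4.
  m = 111 → c = 011001, weight = 3.
Tally weights:
  weight 0: 1 codewords.
  weight 2: 1 codewords.
  weight 3: 3 codewords.
  weight 4: 2 codewords.
  weight 5: 1 codewords.
Minimum distance d = smallest w > 0 with A_w > 0 = 2.
Sanity: Σ A_w = 8 = 2^3 = 8 ✓.


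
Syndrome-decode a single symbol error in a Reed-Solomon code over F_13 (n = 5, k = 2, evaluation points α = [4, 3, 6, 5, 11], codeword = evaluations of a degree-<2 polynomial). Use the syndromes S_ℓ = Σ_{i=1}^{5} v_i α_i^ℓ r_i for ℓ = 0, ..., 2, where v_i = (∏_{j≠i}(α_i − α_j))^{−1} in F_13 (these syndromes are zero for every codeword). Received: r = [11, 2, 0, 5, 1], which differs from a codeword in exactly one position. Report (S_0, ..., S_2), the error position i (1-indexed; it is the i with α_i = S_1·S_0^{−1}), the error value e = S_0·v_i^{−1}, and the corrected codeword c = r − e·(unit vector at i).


S = (12, 9, 10), error at position 1, error magnitude e = 1, c = [10, 2, 0, 5, 1].

Step 1: column multipliers v_i = (∏_{j≠i}(α_i − α_j))^{−1} mod 13.
  i = 1 (α = 4): (4−3)(4−6)(4−5)(4−11) = 1·(−2)·(−1)·(−7) = −14 ≡ 12, so v_1 = 12^{−1} = 12 (mod 13).
  i = 2 (α = 3): (3−4)(3−6)(3−5)(3−11) = (−1)·(−3)·(−2)·(−8) = 48 ≡ 9, so v_2 = 9^{−1} = 3 (mod 13).
  i = 3 (α = 6): (6−4)(6−3)(6−5)(6−11) = 2·3·1·(−5) = −30 ≡ 9, so v_3 = 9^{−1} = 3 (mod 13).
  i = 4 (α = 5): (5−4)(5−3)(5−6)(5−11) = 1·2·(−1)·(−6) = 12 ≡ 12, so v_4 = 12^{−1} = 12 (mod 13).
  i = 5 (α = 11): (11−4)(11−3)(11−6)(11−5) = 7·8·5·6 = 1680 ≡ 3, so v_5 = 3^{−1} = 9 (mod 13).
  v = [12, 3, 3, 12, 9].
Step 2: syndromes of r = [11, 2, 0, 5, 1] (all sums mod 13).
  S_0 = Σ v_i r_i = 12·11 + 3·2 + 3·0 + 12·5 + 9·1 = 207 ≡ 12.
  S_1 = Σ v_i α_i r_i = 12·4·11 + 3·3·2 + 3·6·0 + 12·5·5 + 9·11·1 = 945 ≡ 9.
  α_i^2 mod 13 = [3, 9, 10, 12, 4].
  S_2 = Σ v_i α_i^2 r_i = 12·3·11 + 3·9·2 + 3·10·0 + 12·12·5 + 9·4·1 = 1206 ≡ 10.
  S = (12, 9, 10) ≠ 0, so r is not a codeword (an error is present).
Step 3: locate the error. For a single error e at position i, S_ℓ = v_i·e·α_i^ℓ, so α_err = S_1/S_0.
  S_0^{−1} = 12^{−1} = 12 (mod 13), so α_err = 9·12 = 108 ≡ 4 = α_1. Error position i = 1.
  Consistency check: S_2/S_1 = 10·3 = 30 ≡ 4 = α_err ✓ (single-error assumption holds).
Step 4: error magnitude e = S_0/v_1 = S_0·∏_{j≠1}(α_1 − α_j) = 12·12 = 144 ≡ 1 (mod 13).
Step 5: correct position 1: c_1 = r_1 − e = 11 − 1 ≡ 10 (mod 13). Hence c = [10, 2, 0, 5, 1].
  Check: interpolating c through the α_i gives m(x) = 4 + 8·x (degree < 2) with m(α_i) = c_i for every i, so c is indeed a codeword.


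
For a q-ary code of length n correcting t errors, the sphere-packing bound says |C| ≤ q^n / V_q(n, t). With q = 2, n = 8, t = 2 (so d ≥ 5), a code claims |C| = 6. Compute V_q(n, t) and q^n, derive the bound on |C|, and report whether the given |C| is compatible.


V_q(n, t) = 37, q^n = 256, Hamming bound = 6, |C| = 6 ≤ bound (satisfied).

Step 1: Compute V_q(n, t) = Σ_{j=0}^2 C(n, j) (q−1)^j.
  j = 0: C(8,0)·(1)^0 = 1·1 = 1.
  j = 1: C(8,1)·(1)^1 = 8·1 = 8.
  j = 2: C(8,2)·(1)^2 = 28·1 = 28.
  V_q(n, t) = 1 + 8 + 28 = 37.
Step 2: q^n = 2^8 = 256.
Step 3: Hamming bound ⌊q^n / V_q(n,t)⌋ = ⌊256/37⌋ = 6.
Step 4: Compare |C| = 6 to 6: satisfied.
The claimed |C| lies at the Hamming bound (tight).


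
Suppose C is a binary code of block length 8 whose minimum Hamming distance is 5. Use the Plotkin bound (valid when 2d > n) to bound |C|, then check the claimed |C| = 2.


Plotkin bound M ≤ 4; given |C| = 2 ≤ bound (satisfied).

Check applicability: 2d = 10, n = 8.
2d − n = 2 > 0, so Plotkin applies.
Compute d/(2d−n) = 5/2 ≈ 2.5000.
⌊d/(2d−n)⌋ = 2.
Plotkin bound: M ≤ 2·2 = 4.
Given |C| = 2, check: satisfied.
This |C| is below the Plotkin bound.


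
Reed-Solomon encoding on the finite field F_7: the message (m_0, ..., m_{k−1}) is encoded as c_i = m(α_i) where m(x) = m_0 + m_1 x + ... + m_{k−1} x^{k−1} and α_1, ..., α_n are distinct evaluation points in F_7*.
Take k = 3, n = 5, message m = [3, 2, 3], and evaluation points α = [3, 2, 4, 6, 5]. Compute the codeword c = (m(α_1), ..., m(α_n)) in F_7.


c = [1, 5, 3, 4, 4]

Message polynomial: m(x) = 3 + 2·x + 3·x^2 (mod 7).
For each evaluation point α_i, compute m(α_i) mod 7:
  α_1 = 3: Horner steps 3 → 4 → 1, so m(3) = 1.
  α_2 = 2: Horner steps 3 → 1 → 5, so m(2) = 5.
  α_3 = 4: Horner steps 3 → 0 → 3, so m(4) = 3.
  α_4 = 6: Horner steps 3 → 6 → 4, so m(6) = 4.
  α_5 = 5: Horner steps 3 → 3 → 4, so m(5) = 4.
Codeword c = [1, 5, 3, 4, 4] ∈ F_7^5.


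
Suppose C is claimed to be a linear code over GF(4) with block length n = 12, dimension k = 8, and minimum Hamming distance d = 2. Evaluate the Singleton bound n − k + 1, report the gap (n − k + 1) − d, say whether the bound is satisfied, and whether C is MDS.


Singleton RHS = n − k + 1 = 5, slack = 3, bound satisfied, not MDS.

Singleton bound: d ≤ n − k + 1.
Here n = 12, k = 8, so n − k + 1 = 5.
Given d = 2, check d ≤ 5: YES.
Slack = (n − k + 1) − d = 3.
The code is NOT MDS (slack = 3 > 0).
Description: the claimed parameters are [12, 8, 2]_4; such a code would be non-MDS.


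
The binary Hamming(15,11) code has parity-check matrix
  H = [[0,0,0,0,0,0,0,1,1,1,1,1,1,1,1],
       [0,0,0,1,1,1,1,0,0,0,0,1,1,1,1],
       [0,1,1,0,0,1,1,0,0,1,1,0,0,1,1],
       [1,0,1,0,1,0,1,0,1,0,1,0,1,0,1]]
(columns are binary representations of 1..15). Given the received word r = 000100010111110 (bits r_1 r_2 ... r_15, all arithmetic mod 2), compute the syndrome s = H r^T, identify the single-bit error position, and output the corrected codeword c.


s = (0, 0, 1, 0)^T, error position = 2, corrected codeword c = 010100010111110

Compute s = H r^T mod 2 one row at a time:
  s_1 = 1 + 0 + 1 + 1 + 1 + 1 + 1 + 0 = 6 ≡ 0 (mod 2).
  s_2 = 1 + 0 + 0 + 0 + 1 + 1 + 1 + 0 = 4 ≡ 0 (mod 2).
  s_3 = 0 + 0 + 0 + 0 + 1 + 1 + 1 + 0 = 3 ≡ 1 (mod 2).
  s_4 = 0 + 0 + 0 + 0 + 0 + 1 + 1 + 0 = 2 ≡ 0 (mod 2).
s = (0, 0, 1, 0)^T — this equals column 2 of H (binary 0010), so error is at position 2.
Correct: flip bit 2 of r = 000100010111110 to get c = 010100010111110.


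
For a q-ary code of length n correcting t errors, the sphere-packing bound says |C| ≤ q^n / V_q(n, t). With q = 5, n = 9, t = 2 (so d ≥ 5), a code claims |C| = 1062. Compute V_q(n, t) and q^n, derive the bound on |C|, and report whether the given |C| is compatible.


V_q(n, t) = 613, q^n = 1953125, Hamming bound = 3186, |C| = 1062 ≤ bound (satisfied).

Step 1: Compute V_q(n, t) = Σ_{j=0}^2 C(n, j) (q−1)^j.
  j = 0: C(9,0)·(4)^0 = 1·1 = 1.
  j = 1: C(9,1)·(4)^1 = 9·4 = 36.
  j = 2: C(9,2)·(4)^2 = 36·16 = 576.
  V_q(n, t) = 1 + 36 + 576 = 613.
Step 2: q^n = 5^9 = 1953125.
Step 3: Hamming bound ⌊q^n / V_q(n,t)⌋ = ⌊1953125/613⌋ = 3186.
Step 4: Compare |C| = 1062 to 3186: satisfied.
The claimed |C| lies below the Hamming bound.


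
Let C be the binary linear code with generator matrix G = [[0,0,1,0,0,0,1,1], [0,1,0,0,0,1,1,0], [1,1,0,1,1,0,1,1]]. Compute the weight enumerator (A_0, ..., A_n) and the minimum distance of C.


Weight distribution: A_0 = 1, A_3 = 2, A_4 = 1, A_5 = 2, A_6 = 2. Minimum distance d = 3.

Enumerate all 2^3 = 8 messages m ∈ F_2^3.
For each, compute codeword c = mG in F_2^8, then tally its weight.
  m = 000 → c = 00000000, weight = 0.
  m = 100 → c = 00100011, weight = 3.
  m = 010 → c = 01000110, weight = 3.
  m = 110 → c = 01100101, weight = 4.
  m = 001 → c = 11011011, weight = 6.
  m = 101 → c = 11111000, weight = 5.
  m = 011 → c = 10011101, weight = 5.
  m = 111 → c = 10111110, weight = 6.
Tally weights:
  weight 0: 1 codewords.
  weight 3: 2 codewords.
  weight 4: 1 codewords.
  weight 5: 2 codewords.
  weight 6: 2 codewords.
Minimum distance d = smallest w > 0 with A_w > 0 = 3.
Sanity: Σ A_w = 8 = 2^3 = 8 ✓.


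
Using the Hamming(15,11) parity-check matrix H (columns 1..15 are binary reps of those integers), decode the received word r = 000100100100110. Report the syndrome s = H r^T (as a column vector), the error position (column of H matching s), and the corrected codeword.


s = (1, 0, 1, 0)^T, error position = 10, corrected codeword c = 000100100000110

Compute s = H r^T mod 2 one row at a time:
  s_1 = 0 + 0 + 1 + 0 + 0 + 1 + 1 + 0 = 3 ≡ 1 (mod 2).
  s_2 = 1 + 0 + 0 + 1 + 0 + 1 + 1 + 0 = 4 ≡ 0 (mod 2).
  s_3 = 0 + 0 + 0 + 1 + 1 + 0 + 1 + 0 = 3 ≡ 1 (mod 2).
  s_4 = 0 + 0 + 0 + 1 + 0 + 0 + 1 + 0 = 2 ≡ 0 (mod 2).
s = (1, 0, 1, 0)^T — this equals column 10 of H (binary 1010), so error is at position 10.
Correct: flip bit 10 of r = 000100100100110 to get c = 000100100000110.


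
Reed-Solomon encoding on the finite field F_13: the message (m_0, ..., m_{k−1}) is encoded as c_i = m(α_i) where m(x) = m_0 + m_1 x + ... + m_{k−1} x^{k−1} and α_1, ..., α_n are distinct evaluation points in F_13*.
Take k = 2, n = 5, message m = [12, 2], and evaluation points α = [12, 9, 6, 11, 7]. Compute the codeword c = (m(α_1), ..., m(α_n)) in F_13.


c = [10, 4, 11, 8, 0]

Message polynomial: m(x) = 12 + 2·x (mod 13).
For each evaluation point α_i, compute m(α_i) mod 13:
  α_1 = 12: Horner steps 2 → 10, so m(12) = 10.
  α_2 = 9: Horner steps 2 → 4, so m(9) = 4.
  α_3 = 6: Horner steps 2 → 11, so m(6) = 11.
  α_4 = 11: Horner steps 2 → 8, so m(11) = 8.
  α_5 = 7: Horner steps 2 → 0, so m(7) = 0.
Codeword c = [10, 4, 11, 8, 0] ∈ F_13^5.


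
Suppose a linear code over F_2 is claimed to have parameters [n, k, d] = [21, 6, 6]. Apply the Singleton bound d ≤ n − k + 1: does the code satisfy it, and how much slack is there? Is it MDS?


Singleton RHS = n − k + 1 = 16, slack = 10, bound satisfied, not MDS.

Singleton bound: d ≤ n − k + 1.
Here n = 21, k = 6, so n − k + 1 = 16.
Given d = 6, check d ≤ 16: YES.
Slack = (n − k + 1) − d = 10.
The code is NOT MDS (slack = 10 > 0).
Description: the claimed parameters are [21, 6, 6]_2; such a code would be non-MDS.


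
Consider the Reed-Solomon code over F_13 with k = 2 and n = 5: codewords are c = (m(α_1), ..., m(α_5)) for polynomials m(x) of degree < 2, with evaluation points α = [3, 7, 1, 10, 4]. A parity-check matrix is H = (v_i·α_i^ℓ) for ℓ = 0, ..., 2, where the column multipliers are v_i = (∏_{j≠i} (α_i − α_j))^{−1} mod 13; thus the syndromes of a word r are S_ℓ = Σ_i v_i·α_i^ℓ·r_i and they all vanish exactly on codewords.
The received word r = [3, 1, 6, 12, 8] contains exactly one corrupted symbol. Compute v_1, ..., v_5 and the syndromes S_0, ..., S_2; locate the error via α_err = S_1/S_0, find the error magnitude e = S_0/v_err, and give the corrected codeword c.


S = (6, 3, 8), error at position 2, error magnitude e = 4, c = [3, 10, 6, 12, 8].

Step 1: column multipliers v_i = (∏_{j≠i}(α_i − α_j))^{−1} mod 13.
  i = 1 (α = 3): (3−7)(3−1)(3−10)(3−4) = (−4)·2·(−7)·(−1) = −56 ≡ 9, so v_1 = 9^{−1} = 3 (mod 13).
  i = 2 (α = 7): (7−3)(7−1)(7−10)(7−4) = 4·6·(−3)·3 = −216 ≡ 5, so v_2 = 5^{−1} = 8 (mod 13).
  i = 3 (α = 1): (1−3)(1−7)(1−10)(1−4) = (−2)·(−6)·(−9)·(−3) = 324 ≡ 12, so v_3 = 12^{−1} = 12 (mod 13).
  i = 4 (α = 10): (10−3)(10−7)(10−1)(10−4) = 7·3·9·6 = 1134 ≡ 3, so v_4 = 3^{−1} = 9 (mod 13).
  i = 5 (α = 4): (4−3)(4−7)(4−1)(4−10) = 1·(−3)·3·(−6) = 54 ≡ 2, so v_5 = 2^{−1} = 7 (mod 13).
  v = [3, 8, 12, 9, 7].
Step 2: syndromes of r = [3, 1, 6, 12, 8] (all sums mod 13).
  S_0 = Σ v_i r_i = 3·3 + 8·1 + 12·6 + 9·12 + 7·8 = 253 ≡ 6.
  S_1 = Σ v_i α_i r_i = 3·3·3 + 8·7·1 + 12·1·6 + 9·10·12 + 7·4·8 = 1459 ≡ 3.
  α_i^2 mod 13 = [9, 10, 1, 9, 3].
  S_2 = Σ v_i α_i^2 r_i = 3·9·3 + 8·10·1 + 12·1·6 + 9·9·12 + 7·3·8 = 1373 ≡ 8.
  S = (6, 3, 8) ≠ 0, so r is not a codeword (an error is present).
Step 3: locate the error. For a single error e at position i, S_ℓ = v_i·e·α_i^ℓ, so α_err = S_1/S_0.
  S_0^{−1} = 6^{−1} = 11 (mod 13), so α_err = 3·11 = 33 ≡ 7 = α_2. Error position i = 2.
  Consistency check: S_2/S_1 = 8·9 = 72 ≡ 7 = α_err ✓ (single-error assumption holds).
Step 4: error magnitude e = S_0/v_2 = S_0·∏_{j≠2}(α_2 − α_j) = 6·5 = 30 ≡ 4 (mod 13).
Step 5: correct position 2: c_2 = r_2 − e = 1 − 4 ≡ 10 (mod 13). Hence c = [3, 10, 6, 12, 8].
  Check: interpolating c through the α_i gives m(x) = 1 + 5·x (degree < 2) with m(α_i) = c_i for every i, so c is indeed a codeword.


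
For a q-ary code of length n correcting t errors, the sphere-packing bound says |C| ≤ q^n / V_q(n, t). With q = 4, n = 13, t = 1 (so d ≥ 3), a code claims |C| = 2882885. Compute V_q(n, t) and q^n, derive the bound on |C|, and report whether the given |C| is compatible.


V_q(n, t) = 40, q^n = 67108864, Hamming bound = 1677721, |C| = 2882885 > bound (violated).

Step 1: Compute V_q(n, t) = Σ_{j=0}^1 C(n, j) (q−1)^j.
  j = 0: C(13,0)·(3)^0 = 1·1 = 1.
  j = 1: C(13,1)·(3)^1 = 13·3 = 39.
  V_q(n, t) = 1 + 39 = 40.
Step 2: q^n = 4^13 = 67108864.
Step 3: Hamming bound ⌊q^n / V_q(n,t)⌋ = ⌊67108864/40⌋ = 1677721.
Step 4: Compare |C| = 2882885 to 1677721: violated.
The claimed |C| lies above the Hamming bound, so no 4-ary code of length 13 with d ≥ 3 can have 2882885 codewords.


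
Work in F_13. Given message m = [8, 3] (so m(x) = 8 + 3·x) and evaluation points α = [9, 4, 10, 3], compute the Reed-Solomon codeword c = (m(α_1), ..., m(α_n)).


c = [9, 7, 12, 4]

Message polynomial: m(x) = 8 + 3·x (mod 13).
For each evaluation point α_i, compute m(α_i) mod 13:
  α_1 = 9: Horner steps 3 → 9, so m(9) = 9.
  α_2 = 4: Horner steps 3 → 7, so m(4) = 7.
  α_3 = 10: Horner steps 3 → 12, so m(10) = 12.
  α_4 = 3: Horner steps 3 → 4, so m(3) = 4.
Codeword c = [9, 7, 12, 4] ∈ F_13^4.


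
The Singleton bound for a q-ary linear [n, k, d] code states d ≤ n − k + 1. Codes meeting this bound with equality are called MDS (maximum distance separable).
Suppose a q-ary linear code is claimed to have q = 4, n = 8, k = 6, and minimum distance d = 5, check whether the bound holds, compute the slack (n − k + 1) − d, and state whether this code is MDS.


Singleton RHS = n − k + 1 = 3, slack = -2, bound violated (no such code; not MDS).

Singleton bound: d ≤ n − k + 1.
Here n = 8, k = 6, so n − k + 1 = 3.
Given d = 5, check d ≤ 3: NO.
Slack = (n − k + 1) − d = -2.
The slack is negative: d = 5 exceeds n − k + 1 = 3 by 2, so the Singleton bound is violated and no linear [8, 6, 5]_4 code can exist. In particular it is not MDS (MDS requires d = n − k + 1 exactly).
Description: the claimed parameters are [8, 6, 5]_4; such a code would be impossible (violates the Singleton bound).


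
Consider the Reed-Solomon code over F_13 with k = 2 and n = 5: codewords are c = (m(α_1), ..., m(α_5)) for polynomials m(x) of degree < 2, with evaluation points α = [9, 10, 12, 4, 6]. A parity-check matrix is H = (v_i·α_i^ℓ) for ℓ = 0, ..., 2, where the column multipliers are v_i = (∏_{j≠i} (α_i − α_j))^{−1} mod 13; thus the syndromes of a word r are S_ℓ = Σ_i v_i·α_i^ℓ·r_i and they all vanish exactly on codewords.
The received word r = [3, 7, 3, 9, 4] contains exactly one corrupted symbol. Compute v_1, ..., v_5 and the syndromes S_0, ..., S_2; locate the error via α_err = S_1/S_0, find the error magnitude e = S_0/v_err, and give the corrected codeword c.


S = (7, 6, 7), error at position 3, error magnitude e = 1, c = [3, 7, 2, 9, 4].

Step 1: column multipliers v_i = (∏_{j≠i}(α_i − α_j))^{−1} mod 13.
  i = 1 (α = 9): (9−10)(9−12)(9−4)(9−6) = (−1)·(−3)·5·3 = 45 ≡ 6, so v_1 = 6^{−1} = 11 (mod 13).
  i = 2 (α = 10): (10−9)(10−12)(10−4)(10−6) = 1·(−2)·6·4 = −48 ≡ 4, so v_2 = 4^{−1} = 10 (mod 13).
  i = 3 (α = 12): (12−9)(12−10)(12−4)(12−6) = 3·2·8·6 = 288 ≡ 2, so v_3 = 2^{−1} = 7 (mod 13).
  i = 4 (α = 4): (4−9)(4−10)(4−12)(4−6) = (−5)·(−6)·(−8)·(−2) = 480 ≡ 12, so v_4 = 12^{−1} = 12 (mod 13).
  i = 5 (α = 6): (6−9)(6−10)(6−12)(6−4) = (−3)·(−4)·(−6)·2 = −144 ≡ 12, so v_5 = 12^{−1} = 12 (mod 13).
  v = [11, 10, 7, 12, 12].
Step 2: syndromes of r = [3, 7, 3, 9, 4] (all sums mod 13).
  S_0 = Σ v_i r_i = 11·3 + 10·7 + 7·3 + 12·9 + 12·4 = 280 ≡ 7.
  S_1 = Σ v_i α_i r_i = 11·9·3 + 10·10·7 + 7·12·3 + 12·4·9 + 12·6·4 = 1969 ≡ 6.
  α_i^2 mod 13 = [3, 9, 1, 3, 10].
  S_2 = Σ v_i α_i^2 r_i = 11·3·3 + 10·9·7 + 7·1·3 + 12·3·9 + 12·10·4 = 1554 ≡ 7.
  S = (7, 6, 7) ≠ 0, so r is not a codeword (an error is present).
Step 3: locate the error. For a single error e at position i, S_ℓ = v_i·e·α_i^ℓ, so α_err = S_1/S_0.
  S_0^{−1} = 7^{−1} = 2 (mod 13), so α_err = 6·2 = 12 ≡ 12 = α_3. Error position i = 3.
  Consistency check: S_2/S_1 = 7·11 = 77 ≡ 12 = α_err ✓ (single-error assumption holds).
Step 4: error magnitude e = S_0/v_3 = S_0·∏_{j≠3}(α_3 − α_j) = 7·2 = 14 ≡ 1 (mod 13).
Step 5: correct position 3: c_3 = r_3 − e = 3 − 1 ≡ 2 (mod 13). Hence c = [3, 7, 2, 9, 4].
  Check: interpolating c through the α_i gives m(x) = 6 + 4·x (degree < 2) with m(α_i) = c_i for every i, so c is indeed a codeword.


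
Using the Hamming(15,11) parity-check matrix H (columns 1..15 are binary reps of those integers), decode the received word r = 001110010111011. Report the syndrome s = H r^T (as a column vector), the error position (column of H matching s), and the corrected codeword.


s = (0, 1, 1, 0)^T, error position = 6, corrected codeword c = 001111010111011

Compute s = H r^T mod 2 one row at a time:
  s_1 = 1 + 0 + 1 + 1 + 1 + 0 + 1 + 1 = 6 ≡ 0 (mod 2).
  s_2 = 1 + 1 + 0 + 0 + 1 + 0 + 1 + 1 = 5 ≡ 1 (mod 2).
  s_3 = 0 + 1 + 0 + 0 + 1 + 1 + 1 + 1 = 5 ≡ 1 (mod 2).
  s_4 = 0 + 1 + 1 + 0 + 0 + 1 + 0 + 1 = 4 ≡ 0 (mod 2).
s = (0, 1, 1, 0)^T — this equals column 6 of H (binary 0110), so error is at position 6.
Correct: flip bit 6 of r = 001110010111011 to get c = 001111010111011.


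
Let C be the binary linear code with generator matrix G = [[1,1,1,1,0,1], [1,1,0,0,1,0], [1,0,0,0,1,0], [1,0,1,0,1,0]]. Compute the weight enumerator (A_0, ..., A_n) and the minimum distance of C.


Weight distribution: A_0 = 1, A_1 = 2, A_2 = 2, A_3 = 4, A_4 = 5, A_5 = 2. Minimum distance d = 1.

Enumerate all 2^4 = 16 messages m ∈ F_2^4.
For each, compute codeword c = mG in F_2^6, then tally its weight.
  m = 0000 → c = 000000, weight = 0.
  m = 1000 → c = 111101, weight = 5.
  m = 0100 → c = 110010, weight = 3.
  m = 1100 → c = 001111, weight = 4.
  m = 0010 → c = 100010, weight = 2.
  m = 1010 → c = 011111, weight = 5.
  m = 0110 → c = 010000, weight = 1.
  m = 1110 → c = 101101, weight = 4.
  m = 0001 → c = 101010, weight = 3.
  m = 1001 → c = 010111, weight = 4.
  m = 0101 → c = 011000, weight = 2.
  m = 1101 → c = 100101, weight = 3.
  m = 0011 → c = 001000, weight = 1.
  m = 1011 → c = 110101, weight = 4.
  m = 0111 → c = 111010, weight = 4.
  m = 1111 → c = 000111, weight = 3.
Tally weights:
  weight 0: 1 codewords.
  weight 1: 2 codewords.
  weight 2: 2 codewords.
  weight 3: 4 codewords.
  weight 4: 5 codewords.
  weight 5: 2 codewords.
Minimum distance d = smallest w > 0 with A_w > 0 = 1.
Sanity: Σ A_w = 16 = 2^4 = 16 ✓.


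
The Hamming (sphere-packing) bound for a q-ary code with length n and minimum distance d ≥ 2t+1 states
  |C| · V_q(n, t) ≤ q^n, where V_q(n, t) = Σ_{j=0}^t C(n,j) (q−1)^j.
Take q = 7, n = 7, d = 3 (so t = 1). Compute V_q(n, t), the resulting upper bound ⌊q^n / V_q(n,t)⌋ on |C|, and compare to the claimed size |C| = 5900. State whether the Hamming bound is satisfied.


V_q(n, t) = 43, q^n = 823543, Hamming bound = 19152, |C| = 5900 ≤ bound (satisfied).

Step 1: Compute V_q(n, t) = Σ_{j=0}^1 C(n, j) (q−1)^j.
  j = 0: C(7,0)·(6)^0 = 1·1 = 1.
  j = 1: C(7,1)·(6)^1 = 7·6 = 42.
  V_q(n, t) = 1 + 42 = 43.
Step 2: q^n = 7^7 = 823543.
Step 3: Hamming bound ⌊q^n / V_q(n,t)⌋ = ⌊823543/43⌋ = 19152.
Step 4: Compare |C| = 5900 to 19152: satisfied.
The claimed |C| lies below the Hamming bound.


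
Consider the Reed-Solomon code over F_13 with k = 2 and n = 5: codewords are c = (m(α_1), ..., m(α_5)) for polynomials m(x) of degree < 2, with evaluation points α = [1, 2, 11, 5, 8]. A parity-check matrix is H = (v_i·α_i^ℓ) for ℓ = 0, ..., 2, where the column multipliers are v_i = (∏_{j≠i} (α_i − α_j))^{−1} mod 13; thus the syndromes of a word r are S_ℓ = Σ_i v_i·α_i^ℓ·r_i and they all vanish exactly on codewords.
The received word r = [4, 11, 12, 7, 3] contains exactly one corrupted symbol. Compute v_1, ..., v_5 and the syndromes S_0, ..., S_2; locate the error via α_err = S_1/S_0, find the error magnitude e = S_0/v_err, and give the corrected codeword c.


S = (5, 5, 5), error at position 1, error magnitude e = 9, c = [8, 11, 12, 7, 3].

Step 1: column multipliers v_i = (∏_{j≠i}(α_i − α_j))^{−1} mod 13.
  i = 1 (α = 1): (1−2)(1−11)(1−5)(1−8) = (−1)·(−10)·(−4)·(−7) = 280 ≡ 7, so v_1 = 7^{−1} = 2 (mod 13).
  i = 2 (α = 2): (2−1)(2−11)(2−5)(2−8) = 1·(−9)·(−3)·(−6) = −162 ≡ 7, so v_2 = 7^{−1} = 2 (mod 13).
  i = 3 (α = 11): (11−1)(11−2)(11−5)(11−8) = 10·9·6·3 = 1620 ≡ 8, so v_3 = 8^{−1} = 5 (mod 13).
  i = 4 (α = 5): (5−1)(5−2)(5−11)(5−8) = 4·3·(−6)·(−3) = 216 ≡ 8, so v_4 = 8^{−1} = 5 (mod 13).
  i = 5 (α = 8): (8−1)(8−2)(8−11)(8−5) = 7·6·(−3)·3 = −378 ≡ 12, so v_5 = 12^{−1} = 12 (mod 13).
  v = [2, 2, 5, 5, 12].
Step 2: syndromes of r = [4, 11, 12, 7, 3] (all sums mod 13).
  S_0 = Σ v_i r_i = 2·4 + 2·11 + 5·12 + 5·7 + 12·3 = 161 ≡ 5.
  S_1 = Σ v_i α_i r_i = 2·1·4 + 2·2·11 + 5·11·12 + 5·5·7 + 12·8·3 = 1175 ≡ 5.
  α_i^2 mod 13 = [1, 4, 4, 12, 12].
  S_2 = Σ v_i α_i^2 r_i = 2·1·4 + 2·4·11 + 5·4·12 + 5·12·7 + 12·12·3 = 1188 ≡ 5.
  S = (5, 5, 5) ≠ 0, so r is not a codeword (an error is present).
Step 3: locate the error. For a single error e at position i, S_ℓ = v_i·e·α_i^ℓ, so α_err = S_1/S_0.
  S_0^{−1} = 5^{−1} = 8 (mod 13), so α_err = 5·8 = 40 ≡ 1 = α_1. Error position i = 1.
  Consistency check: S_2/S_1 = 5·8 = 40 ≡ 1 = α_err ✓ (single-error assumption holds).
Step 4: error magnitude e = S_0/v_1 = S_0·∏_{j≠1}(α_1 − α_j) = 5·7 = 35 ≡ 9 (mod 13).
Step 5: correct position 1: c_1 = r_1 − e = 4 − 9 ≡ 8 (mod 13). Hence c = [8, 11, 12, 7, 3].
  Check: interpolating c through the α_i gives m(x) = 5 + 3·x (degree < 2) with m(α_i) = c_i for every i, so c is indeed a codeword.


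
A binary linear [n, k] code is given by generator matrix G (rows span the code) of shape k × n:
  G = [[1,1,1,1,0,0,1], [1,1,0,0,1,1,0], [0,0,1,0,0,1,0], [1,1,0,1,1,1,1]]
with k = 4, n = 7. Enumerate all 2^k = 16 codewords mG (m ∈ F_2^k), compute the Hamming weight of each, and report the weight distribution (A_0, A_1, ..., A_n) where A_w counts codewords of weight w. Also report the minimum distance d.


Weight distribution: A_0 = 1, A_1 = 1, A_2 = 2, A_3 = 4, A_4 = 3, A_5 = 3, A_6 = 2. Minimum distance d = 1.

Enumerate all 2^4 = 16 messages m ∈ F_2^4.
For each, compute codeword c = mG in F_2^7, then tally its weight.
  m = 0000 → c = 0000000, weight = 0.
  m = 1000 → c = 1111001, weight = 5.
  m = 0100 → c = 1100110, weight = 4.
  m = 1100 → c = 0011111, weight = 5.
  m = 0010 → c = 0010010, weight = 2.
  m = 1010 → c = 1101011, weight = 5.
  m = 0110 → c = 1110100, weight = 4.
  m = 1110 → c = 0001101, weight = 3.
  m = 0001 → c = 1101111, weight = 6.
  m = 1001 → c = 0010110, weight = 3.
  m = 0101 → c = 0001001, weight = 2.
  m = 1101 → c = 1110000, weight = 3.
  m = 0011 → c = 1111101, weight = 6.
  m = 1011 → c = 0000100, weight = 1.
  m = 0111 → c = 0011011, weight = 4.
  m = 1111 → c = 1100010, weight = 3.
Tally weights:
  weight 0: 1 codewords.
  weight 1: 1 codewords.
  weight 2: 2 codewords.
  weight 3: 4 codewords.
  weight 4: 3 codewords.
  weight 5: 3 codewords.
  weight 6: 2 codewords.
Minimum distance d = smallest w > 0 with A_w > 0 = 1.
Sanity: Σ A_w = 16 = 2^4 = 16 ✓.


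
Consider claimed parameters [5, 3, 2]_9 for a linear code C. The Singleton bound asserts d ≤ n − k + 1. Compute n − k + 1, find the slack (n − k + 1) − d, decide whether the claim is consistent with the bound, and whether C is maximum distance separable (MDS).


Singleton RHS = n − k + 1 = 3, slack = 1, bound satisfied, not MDS.

Singleton bound: d ≤ n − k + 1.
Here n = 5, k = 3, so n − k + 1 = 3.
Given d = 2, check d ≤ 3: YES.
Slack = (n − k + 1) − d = 1.
The code is NOT MDS (slack = 1 > 0).
Description: the claimed parameters are [5, 3, 2]_9; such a code would be non-MDS.


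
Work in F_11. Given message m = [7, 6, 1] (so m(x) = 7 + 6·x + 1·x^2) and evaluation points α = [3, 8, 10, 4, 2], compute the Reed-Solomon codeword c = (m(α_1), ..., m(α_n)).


c = [1, 9, 2, 3, 1]

Message polynomial: m(x) = 7 + 6·x + 1·x^2 (mod 11).
For each evaluation point α_i, compute m(α_i) mod 11:
  α_1 = 3: Horner steps 1 → 9 → 1, so m(3) = 1.
  α_2 = 8: Horner steps 1 → 3 → 9, so m(8) = 9.
  α_3 = 10: Horner steps 1 → 5 → 2, so m(10) = 2.
  α_4 = 4: Horner steps 1 → 10 → 3, so m(4) = 3.
  α_5 = 2: Horner steps 1 → 8 → 1, so m(2) = 1.
Codeword c = [1, 9, 2, 3, 1] ∈ F_11^5.


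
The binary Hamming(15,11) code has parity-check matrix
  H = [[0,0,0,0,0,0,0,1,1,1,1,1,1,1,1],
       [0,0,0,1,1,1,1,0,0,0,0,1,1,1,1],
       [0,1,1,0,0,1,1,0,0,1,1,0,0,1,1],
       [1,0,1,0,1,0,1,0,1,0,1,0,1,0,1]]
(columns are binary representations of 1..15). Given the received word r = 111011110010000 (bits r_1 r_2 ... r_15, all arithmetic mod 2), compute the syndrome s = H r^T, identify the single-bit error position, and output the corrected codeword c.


s = (0, 1, 1, 1)^T, error position = 7, corrected codeword c = 111011010010000

Compute s = H r^T mod 2 one row at a time:
  s_1 = 1 + 0 + 0 + 1 + 0 + 0 + 0 + 0 = 2 ≡ 0 (mod 2).
  s_2 = 0 + 1 + 1 + 1 + 0 + 0 + 0 + 0 = 3 ≡ 1 (mod 2).
  s_3 = 1 + 1 + 1 + 1 + 0 + 1 + 0 + 0 = 5 ≡ 1 (mod 2).
  s_4 = 1 + 1 + 1 + 1 + 0 + 1 + 0 + 0 = 5 ≡ 1 (mod 2).
s = (0, 1, 1, 1)^T — this equals column 7 of H (binary 0111), so error is at position 7.
Correct: flip bit 7 of r = 111011110010000 to get c = 111011010010000.


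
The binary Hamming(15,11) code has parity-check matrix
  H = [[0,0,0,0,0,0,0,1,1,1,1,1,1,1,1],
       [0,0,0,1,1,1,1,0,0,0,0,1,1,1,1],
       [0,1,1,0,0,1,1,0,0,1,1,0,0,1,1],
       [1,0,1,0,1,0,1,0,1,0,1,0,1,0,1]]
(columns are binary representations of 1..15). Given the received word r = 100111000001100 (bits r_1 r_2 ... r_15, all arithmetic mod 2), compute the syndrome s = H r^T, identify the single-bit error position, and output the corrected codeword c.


s = (0, 1, 1, 1)^T, error position = 7, corrected codeword c = 100111100001100

Compute s = H r^T mod 2 one row at a time:
  s_1 = 0 + 0 + 0 + 0 + 1 + 1 + 0 + 0 = 2 ≡ 0 (mod 2).
  s_2 = 1 + 1 + 1 + 0 + 1 + 1 + 0 + 0 = 5 ≡ 1 (mod 2).
  s_3 = 0 + 0 + 1 + 0 + 0 + 0 + 0 + 0 = 1 ≡ 1 (mod 2).
  s_4 = 1 + 0 + 1 + 0 + 0 + 0 + 1 + 0 = 3 ≡ 1 (mod 2).
s = (0, 1, 1, 1)^T — this equals column 7 of H (binary 0111), so error is at position 7.
Correct: flip bit 7 of r = 100111000001100 to get c = 100111100001100.


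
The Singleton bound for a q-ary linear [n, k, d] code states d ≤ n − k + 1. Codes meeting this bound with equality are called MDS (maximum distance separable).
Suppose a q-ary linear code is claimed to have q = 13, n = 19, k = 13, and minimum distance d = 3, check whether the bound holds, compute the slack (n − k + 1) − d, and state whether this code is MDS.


Singleton RHS = n − k + 1 = 7, slack = 4, bound satisfied, not MDS.

Singleton bound: d ≤ n − k + 1.
Here n = 19, k = 13, so n − k + 1 = 7.
Given d = 3, check d ≤ 7: YES.
Slack = (n − k + 1) − d = 4.
The code is NOT MDS (slack = 4 > 0).
Description: the claimed parameters are [19, 13, 3]_13; such a code would be non-MDS.
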